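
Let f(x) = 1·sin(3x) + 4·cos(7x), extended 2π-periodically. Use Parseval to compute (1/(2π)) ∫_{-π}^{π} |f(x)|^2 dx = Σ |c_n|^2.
Σ |c_n|^2 = 17/2

Expand |f|^2 and use orthogonality of {sin(nx), cos(mx)} on [-π, π]:
  ∫_{-π}^{π} sin(nx)^2 dx = π, ∫ cos(mx)^2 dx = π, and cross terms integrate to 0.
So ∫_{-π}^{π} f(x)^2 dx = 1^2 · π + 4^2 · π = (1 + 16)π.
Divide by 2π: (1 + 16)/2 = 17/2.
By Parseval, this equals Σ |c_n|^2.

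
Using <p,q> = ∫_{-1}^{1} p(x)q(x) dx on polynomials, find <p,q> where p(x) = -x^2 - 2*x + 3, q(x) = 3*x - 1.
<p,q> = -28/3

Expand the product: p(x)·q(x) = -3*x^3 - 5*x^2 + 11*x - 3.
∫_{-1}^{1} of each monomial x^k gives [2/(k+1) if k even, 0 if k odd]. Integrating term-by-term (or equivalently evaluating the antiderivative F(x) = -3*x^4/4 - 5*x^3/3 + 11*x^2/2 - 3*x at the endpoints):
  F(1) − F(−1) = 1/12 − (113/12) = -28/3.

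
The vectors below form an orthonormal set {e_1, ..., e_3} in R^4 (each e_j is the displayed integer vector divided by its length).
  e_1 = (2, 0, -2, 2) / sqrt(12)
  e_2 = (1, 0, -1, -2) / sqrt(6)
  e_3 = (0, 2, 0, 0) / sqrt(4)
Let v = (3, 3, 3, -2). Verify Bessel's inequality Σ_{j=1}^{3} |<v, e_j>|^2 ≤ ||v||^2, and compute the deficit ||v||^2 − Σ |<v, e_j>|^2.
Σ |<v, e_j>|^2 = 13; ||v||^2 = 31; deficit = 18

Write each e_j = u_j / sqrt(<u_j, u_j>) where u_j is the displayed integer vector. Then <v, e_j> = <v, u_j> / sqrt(<u_j, u_j>), so |<v, e_j>|^2 = <v, u_j>^2 / <u_j, u_j>.
Coefficients: <v, e_1> = -4/sqrt(12), <v, e_2> = 4/sqrt(6), <v, e_3> = 6/sqrt(4).
Square and sum: Σ |<v, e_j>|^2 = 13.
Compute ||v||^2 = v·v = 31.
Deficit = 31 − 13 = 18 ≥ 0, confirming Bessel's inequality. (The deficit equals ||v − Σ <v,e_j> e_j||^2, the squared distance from v to span{e_j}.)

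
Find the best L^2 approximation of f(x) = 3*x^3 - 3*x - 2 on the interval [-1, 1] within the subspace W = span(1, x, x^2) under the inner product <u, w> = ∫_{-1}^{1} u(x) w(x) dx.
g(x) = -6*x/5 - 2

The best approximation g ∈ W is the orthogonal projection of f onto W. Writing g = a_0 + a_1 x + a_2 x^2, the coefficients solve the normal equations G · a = b where
  G_{ij} = <φ_i, φ_j> and b_i = <f, φ_i>, with φ_0 = 1, φ_1 = x, φ_2 = x^2.
G =
  [2, 0, 2/3]
  [0, 2/3, 0]
  [2/3, 0, 2/5],
b = (-4, -4/5, -4/3).
Solving gives a_0 = -2, a_1 = -6/5, a_2 = 0, so
  g(x) = -6*x/5 - 2.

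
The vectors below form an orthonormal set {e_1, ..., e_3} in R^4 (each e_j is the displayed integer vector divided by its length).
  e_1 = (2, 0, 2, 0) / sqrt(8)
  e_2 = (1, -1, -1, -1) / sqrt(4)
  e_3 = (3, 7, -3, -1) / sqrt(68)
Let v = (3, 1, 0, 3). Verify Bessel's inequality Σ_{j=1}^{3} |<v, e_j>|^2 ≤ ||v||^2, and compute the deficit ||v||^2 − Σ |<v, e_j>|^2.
Σ |<v, e_j>|^2 = 123/17; ||v||^2 = 19; deficit = 200/17

Write each e_j = u_j / sqrt(<u_j, u_j>) where u_j is the displayed integer vector. Then <v, e_j> = <v, u_j> / sqrt(<u_j, u_j>), so |<v, e_j>|^2 = <v, u_j>^2 / <u_j, u_j>.
Coefficients: <v, e_1> = 6/sqrt(8), <v, e_2> = -1/sqrt(4), <v, e_3> = 13/sqrt(68).
Square and sum: Σ |<v, e_j>|^2 = 123/17.
Compute ||v||^2 = v·v = 19.
Deficit = 19 − 123/17 = 200/17 ≥ 0, confirming Bessel's inequality. (The deficit equals ||v − Σ <v,e_j> e_j||^2, the squared distance from v to span{e_j}.)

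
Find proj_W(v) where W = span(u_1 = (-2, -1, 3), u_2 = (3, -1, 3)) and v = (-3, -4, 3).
proj_W(v) = (-3, -13/10, 39/10)

Set up U = [u_1 | ... | u_2] ∈ R^(3×2). The projector onto W = col(U) is P = U (U^T U)^(-1) U^T.
Compute U^T U =
  [14, 4]
  [4, 19],
and U^T v = (19, 4).
Solve U^T U · c = U^T v for the coefficients: c = (69/50, -2/25). The projection is proj_W(v) = U c.
Check: (v - proj_W(v)) · u_1 = 0  (should be 0).
Check: (v - proj_W(v)) · u_2 = 0  (should be 0).
Result: proj_W(v) = (-3, -13/10, 39/10).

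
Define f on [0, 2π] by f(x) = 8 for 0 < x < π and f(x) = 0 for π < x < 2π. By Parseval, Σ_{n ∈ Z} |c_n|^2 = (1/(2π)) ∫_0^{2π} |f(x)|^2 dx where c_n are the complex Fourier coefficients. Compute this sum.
Σ |c_n|^2 = 32

Parseval equates the L^2 energy of f (normalised by 1/(2π)) with the ℓ^2 sum of its Fourier coefficients: (1/(2π)) ∫_0^{2π} |f|^2 = Σ |c_n|^2.
Compute the left side: (1/(2π)) [∫_0^π 8^2 dx + ∫_π^{2π} 0^2 dx] = (1/(2π)) · (64π + 0π) = (64 + 0)/2 = 32.
So Σ_{n ∈ Z} |c_n|^2 = 32.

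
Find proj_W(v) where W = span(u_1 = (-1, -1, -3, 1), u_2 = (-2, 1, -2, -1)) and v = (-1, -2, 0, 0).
proj_W(v) = (1/14, -4/7, -9/14, 4/7)

Set up U = [u_1 | ... | u_2] ∈ R^(4×2). The projector onto W = col(U) is P = U (U^T U)^(-1) U^T.
Compute U^T U =
  [12, 6]
  [6, 10],
and U^T v = (3, 0).
Solve U^T U · c = U^T v for the coefficients: c = (5/14, -3/14). The projection is proj_W(v) = U c.
Check: (v - proj_W(v)) · u_1 = 0  (should be 0).
Check: (v - proj_W(v)) · u_2 = 0  (should be 0).
Result: proj_W(v) = (1/14, -4/7, -9/14, 4/7).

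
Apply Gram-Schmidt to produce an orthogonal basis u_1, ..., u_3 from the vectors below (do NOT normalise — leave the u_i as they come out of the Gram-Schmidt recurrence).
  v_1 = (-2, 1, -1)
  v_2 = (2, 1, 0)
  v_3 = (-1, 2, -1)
Orthogonal basis:
  u_1 = (-2, 1, -1)
  u_2 = (1, 3/2, -1/2)
  u_3 = (-1/21, 2/21, 4/21)

Apply the Gram-Schmidt recurrence
  u_1 = v_1
  u_i = v_i − Σ_{j<i} ((v_i · u_j) / (u_j · u_j)) · u_j.

Step by step this gives:
  u_1 = (-2, 1, -1)
  u_2 = (1, 3/2, -1/2)
  u_3 = (-1/21, 2/21, 4/21)

Orthogonality check:
  u_2 · u_1 = 0 (should be 0)
  u_3 · u_1 = 0 (should be 0)
  u_3 · u_2 = 0 (should be 0)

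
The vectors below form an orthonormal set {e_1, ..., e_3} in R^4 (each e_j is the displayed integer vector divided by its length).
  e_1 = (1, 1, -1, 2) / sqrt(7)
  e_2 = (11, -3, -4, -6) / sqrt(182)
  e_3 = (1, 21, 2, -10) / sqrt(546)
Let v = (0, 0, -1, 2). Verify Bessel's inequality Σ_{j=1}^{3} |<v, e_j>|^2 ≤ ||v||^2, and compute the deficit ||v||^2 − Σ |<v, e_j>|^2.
Σ |<v, e_j>|^2 = 101/21; ||v||^2 = 5; deficit = 4/21

Write each e_j = u_j / sqrt(<u_j, u_j>) where u_j is the displayed integer vector. Then <v, e_j> = <v, u_j> / sqrt(<u_j, u_j>), so |<v, e_j>|^2 = <v, u_j>^2 / <u_j, u_j>.
Coefficients: <v, e_1> = 5/sqrt(7), <v, e_2> = -8/sqrt(182), <v, e_3> = -22/sqrt(546).
Square and sum: Σ |<v, e_j>|^2 = 101/21.
Compute ||v||^2 = v·v = 5.
Deficit = 5 − 101/21 = 4/21 ≥ 0, confirming Bessel's inequality. (The deficit equals ||v − Σ <v,e_j> e_j||^2, the squared distance from v to span{e_j}.)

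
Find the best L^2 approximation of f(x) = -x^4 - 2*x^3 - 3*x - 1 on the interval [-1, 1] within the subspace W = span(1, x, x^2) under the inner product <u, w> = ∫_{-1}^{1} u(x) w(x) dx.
g(x) = -6*x^2/7 - 21*x/5 - 32/35

The best approximation g ∈ W is the orthogonal projection of f onto W. Writing g = a_0 + a_1 x + a_2 x^2, the coefficients solve the normal equations G · a = b where
  G_{ij} = <φ_i, φ_j> and b_i = <f, φ_i>, with φ_0 = 1, φ_1 = x, φ_2 = x^2.
G =
  [2, 0, 2/3]
  [0, 2/3, 0]
  [2/3, 0, 2/5],
b = (-12/5, -14/5, -20/21).
Solving gives a_0 = -32/35, a_1 = -21/5, a_2 = -6/7, so
  g(x) = -6*x^2/7 - 21*x/5 - 32/35.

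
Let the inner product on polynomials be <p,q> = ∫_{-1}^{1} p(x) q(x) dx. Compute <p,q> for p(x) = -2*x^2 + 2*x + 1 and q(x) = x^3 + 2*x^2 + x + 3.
<p,q> = 58/15

Expand the product: p(x)·q(x) = -2*x^5 - 2*x^4 + 3*x^3 - 2*x^2 + 7*x + 3.
∫_{-1}^{1} of each monomial x^k gives [2/(k+1) if k even, 0 if k odd]. Integrating term-by-term (or equivalently evaluating the antiderivative F(x) = -x^6/3 - 2*x^5/5 + 3*x^4/4 - 2*x^3/3 + 7*x^2/2 + 3*x at the endpoints):
  F(1) − F(−1) = 117/20 − (119/60) = 58/15.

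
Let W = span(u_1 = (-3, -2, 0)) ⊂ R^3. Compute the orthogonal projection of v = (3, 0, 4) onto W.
proj_W(v) = (27/13, 18/13, 0)

Set up U = [u_1 | ... | u_1] ∈ R^(3×1). The projector onto W = col(U) is P = U (U^T U)^(-1) U^T.
Compute U^T U =
  [13],
and U^T v = (-9).
Solve U^T U · c = U^T v for the coefficients: c = (-9/13). The projection is proj_W(v) = U c.
Check: (v - proj_W(v)) · u_1 = 0  (should be 0).
Result: proj_W(v) = (27/13, 18/13, 0).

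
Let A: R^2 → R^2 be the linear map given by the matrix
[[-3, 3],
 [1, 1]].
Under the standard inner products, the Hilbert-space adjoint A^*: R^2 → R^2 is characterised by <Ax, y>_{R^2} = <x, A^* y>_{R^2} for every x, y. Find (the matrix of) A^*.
A^* = A^T =
[[-3, 1],
 [3, 1]]

For real matrices with standard dot products, the defining identity <Ax, y> = <x, A^* y> gives (Ax)^T y = x^T (A^*) y, i.e. x^T A^T y = x^T (A^*) y. Since this holds for all x, y, we must have A^* = A^T. Therefore
A^* =
[[-3, 1],
 [3, 1]].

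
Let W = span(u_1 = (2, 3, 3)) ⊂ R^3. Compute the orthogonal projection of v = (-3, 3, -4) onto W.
proj_W(v) = (-9/11, -27/22, -27/22)

Set up U = [u_1 | ... | u_1] ∈ R^(3×1). The projector onto W = col(U) is P = U (U^T U)^(-1) U^T.
Compute U^T U =
  [22],
and U^T v = (-9).
Solve U^T U · c = U^T v for the coefficients: c = (-9/22). The projection is proj_W(v) = U c.
Check: (v - proj_W(v)) · u_1 = 0  (should be 0).
Result: proj_W(v) = (-9/11, -27/22, -27/22).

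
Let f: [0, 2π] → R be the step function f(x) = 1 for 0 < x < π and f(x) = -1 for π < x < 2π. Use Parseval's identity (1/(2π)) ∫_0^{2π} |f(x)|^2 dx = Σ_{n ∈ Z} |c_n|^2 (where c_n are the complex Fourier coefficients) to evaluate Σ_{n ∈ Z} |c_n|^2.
Σ |c_n|^2 = 1

Parseval equates the L^2 energy of f (normalised by 1/(2π)) with the ℓ^2 sum of its Fourier coefficients: (1/(2π)) ∫_0^{2π} |f|^2 = Σ |c_n|^2.
Compute the left side: (1/(2π)) [∫_0^π 1^2 dx + ∫_π^{2π} (-1)^2 dx] = (1/(2π)) · (1π + 1π) = (1 + 1)/2 = 1.
So Σ_{n ∈ Z} |c_n|^2 = 1.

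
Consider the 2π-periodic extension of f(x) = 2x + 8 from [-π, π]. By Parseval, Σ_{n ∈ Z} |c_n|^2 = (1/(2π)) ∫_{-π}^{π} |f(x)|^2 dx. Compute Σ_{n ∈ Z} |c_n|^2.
Σ |c_n|^2 = 4π^2/3 + 64

Expand and integrate term by term over [-π, π]:
  ∫ (2x)^2 dx = 4·(2π^3/3); ∫ 2·2·(8)·x dx = 0 (odd integrand); ∫ 8^2 dx = 64·2π.
So (1/(2π)) ∫_{-π}^{π} (2x + 8)^2 dx = 4π^2/3 + 64 = 4π^2/3 + 64.
Parseval ⇒ Σ |c_n|^2 = 4π^2/3 + 64.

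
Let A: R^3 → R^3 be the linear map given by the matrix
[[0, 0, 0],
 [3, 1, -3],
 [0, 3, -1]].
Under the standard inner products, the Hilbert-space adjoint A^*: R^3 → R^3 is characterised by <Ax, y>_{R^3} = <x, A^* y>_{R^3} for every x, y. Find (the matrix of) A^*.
A^* = A^T =
[[0, 3, 0],
 [0, 1, 3],
 [0, -3, -1]]

For real matrices with standard dot products, the defining identity <Ax, y> = <x, A^* y> gives (Ax)^T y = x^T (A^*) y, i.e. x^T A^T y = x^T (A^*) y. Since this holds for all x, y, we must have A^* = A^T. Therefore
A^* =
[[0, 3, 0],
 [0, 1, 3],
 [0, -3, -1]].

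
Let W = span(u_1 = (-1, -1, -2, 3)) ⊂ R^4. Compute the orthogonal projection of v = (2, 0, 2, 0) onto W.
proj_W(v) = (2/5, 2/5, 4/5, -6/5)

Set up U = [u_1 | ... | u_1] ∈ R^(4×1). The projector onto W = col(U) is P = U (U^T U)^(-1) U^T.
Compute U^T U =
  [15],
and U^T v = (-6).
Solve U^T U · c = U^T v for the coefficients: c = (-2/5). The projection is proj_W(v) = U c.
Check: (v - proj_W(v)) · u_1 = 0  (should be 0).
Result: proj_W(v) = (2/5, 2/5, 4/5, -6/5).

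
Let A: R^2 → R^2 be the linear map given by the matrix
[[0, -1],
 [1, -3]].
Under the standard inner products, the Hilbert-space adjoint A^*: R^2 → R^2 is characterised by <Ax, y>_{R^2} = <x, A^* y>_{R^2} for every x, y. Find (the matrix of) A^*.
A^* = A^T =
[[0, 1],
 [-1, -3]]

For real matrices with standard dot products, the defining identity <Ax, y> = <x, A^* y> gives (Ax)^T y = x^T (A^*) y, i.e. x^T A^T y = x^T (A^*) y. Since this holds for all x, y, we must have A^* = A^T. Therefore
A^* =
[[0, 1],
 [-1, -3]].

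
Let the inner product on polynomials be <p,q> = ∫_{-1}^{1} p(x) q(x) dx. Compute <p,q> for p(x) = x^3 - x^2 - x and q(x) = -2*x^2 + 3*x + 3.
<p,q> = -2

Expand the product: p(x)·q(x) = -2*x^5 + 5*x^4 + 2*x^3 - 6*x^2 - 3*x.
∫_{-1}^{1} of each monomial x^k gives [2/(k+1) if k even, 0 if k odd]. Integrating term-by-term (or equivalently evaluating the antiderivative F(x) = -x^6/3 + x^5 + x^4/2 - 2*x^3 - 3*x^2/2 at the endpoints):
  F(1) − F(−1) = -7/3 − (-1/3) = -2.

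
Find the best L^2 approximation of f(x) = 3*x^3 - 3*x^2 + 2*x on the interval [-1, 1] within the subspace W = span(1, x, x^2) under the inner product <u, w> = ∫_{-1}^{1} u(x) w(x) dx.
g(x) = -3*x^2 + 19*x/5

The best approximation g ∈ W is the orthogonal projection of f onto W. Writing g = a_0 + a_1 x + a_2 x^2, the coefficients solve the normal equations G · a = b where
  G_{ij} = <φ_i, φ_j> and b_i = <f, φ_i>, with φ_0 = 1, φ_1 = x, φ_2 = x^2.
G =
  [2, 0, 2/3]
  [0, 2/3, 0]
  [2/3, 0, 2/5],
b = (-2, 38/15, -6/5).
Solving gives a_0 = 0, a_1 = 19/5, a_2 = -3, so
  g(x) = -3*x^2 + 19*x/5.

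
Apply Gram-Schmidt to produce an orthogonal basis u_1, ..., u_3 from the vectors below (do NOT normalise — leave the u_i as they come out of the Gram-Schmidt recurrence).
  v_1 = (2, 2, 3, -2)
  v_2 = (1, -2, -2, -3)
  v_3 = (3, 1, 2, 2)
Orthogonal basis:
  u_1 = (2, 2, 3, -2)
  u_2 = (25/21, -38/21, -12/7, -67/21)
  u_3 = (967/374, -144/187, -38/187, 565/374)

Apply the Gram-Schmidt recurrence
  u_1 = v_1
  u_i = v_i − Σ_{j<i} ((v_i · u_j) / (u_j · u_j)) · u_j.

Step by step this gives:
  u_1 = (2, 2, 3, -2)
  u_2 = (25/21, -38/21, -12/7, -67/21)
  u_3 = (967/374, -144/187, -38/187, 565/374)

Orthogonality check:
  u_2 · u_1 = 0 (should be 0)
  u_3 · u_1 = 0 (should be 0)
  u_3 · u_2 = 0 (should be 0)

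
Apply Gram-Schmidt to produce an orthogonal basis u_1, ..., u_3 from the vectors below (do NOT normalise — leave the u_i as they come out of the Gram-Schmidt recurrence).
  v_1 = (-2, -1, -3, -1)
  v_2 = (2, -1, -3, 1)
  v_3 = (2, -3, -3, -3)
Orthogonal basis:
  u_1 = (-2, -1, -3, -1)
  u_2 = (8/3, -2/3, -2, 4/3)
  u_3 = (8/5, -9/5, 3/5, -16/5)

Apply the Gram-Schmidt recurrence
  u_1 = v_1
  u_i = v_i − Σ_{j<i} ((v_i · u_j) / (u_j · u_j)) · u_j.

Step by step this gives:
  u_1 = (-2, -1, -3, -1)
  u_2 = (8/3, -2/3, -2, 4/3)
  u_3 = (8/5, -9/5, 3/5, -16/5)

Orthogonality check:
  u_2 · u_1 = 0 (should be 0)
  u_3 · u_1 = 0 (should be 0)
  u_3 · u_2 = 0 (should be 0)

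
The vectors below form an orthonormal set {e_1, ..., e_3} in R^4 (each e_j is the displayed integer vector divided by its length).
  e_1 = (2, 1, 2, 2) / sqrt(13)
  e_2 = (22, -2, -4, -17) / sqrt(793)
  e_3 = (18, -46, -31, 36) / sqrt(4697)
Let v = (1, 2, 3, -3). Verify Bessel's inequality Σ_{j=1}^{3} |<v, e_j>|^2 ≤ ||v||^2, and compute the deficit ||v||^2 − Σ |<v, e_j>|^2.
Σ |<v, e_j>|^2 = 150/7; ||v||^2 = 23; deficit = 11/7

Write each e_j = u_j / sqrt(<u_j, u_j>) where u_j is the displayed integer vector. Then <v, e_j> = <v, u_j> / sqrt(<u_j, u_j>), so |<v, e_j>|^2 = <v, u_j>^2 / <u_j, u_j>.
Coefficients: <v, e_1> = 4/sqrt(13), <v, e_2> = 57/sqrt(793), <v, e_3> = -275/sqrt(4697).
Square and sum: Σ |<v, e_j>|^2 = 150/7.
Compute ||v||^2 = v·v = 23.
Deficit = 23 − 150/7 = 11/7 ≥ 0, confirming Bessel's inequality. (The deficit equals ||v − Σ <v,e_j> e_j||^2, the squared distance from v to span{e_j}.)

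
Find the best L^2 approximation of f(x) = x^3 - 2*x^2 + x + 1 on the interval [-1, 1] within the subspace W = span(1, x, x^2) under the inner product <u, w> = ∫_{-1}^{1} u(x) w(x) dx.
g(x) = -2*x^2 + 8*x/5 + 1

The best approximation g ∈ W is the orthogonal projection of f onto W. Writing g = a_0 + a_1 x + a_2 x^2, the coefficients solve the normal equations G · a = b where
  G_{ij} = <φ_i, φ_j> and b_i = <f, φ_i>, with φ_0 = 1, φ_1 = x, φ_2 = x^2.
G =
  [2, 0, 2/3]
  [0, 2/3, 0]
  [2/3, 0, 2/5],
b = (2/3, 16/15, -2/15).
Solving gives a_0 = 1, a_1 = 8/5, a_2 = -2, so
  g(x) = -2*x^2 + 8*x/5 + 1.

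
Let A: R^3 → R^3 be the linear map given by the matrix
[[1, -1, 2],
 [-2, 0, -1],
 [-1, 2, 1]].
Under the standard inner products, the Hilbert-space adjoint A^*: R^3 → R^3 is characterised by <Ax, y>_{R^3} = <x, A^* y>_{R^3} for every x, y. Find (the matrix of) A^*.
A^* = A^T =
[[1, -2, -1],
 [-1, 0, 2],
 [2, -1, 1]]

For real matrices with standard dot products, the defining identity <Ax, y> = <x, A^* y> gives (Ax)^T y = x^T (A^*) y, i.e. x^T A^T y = x^T (A^*) y. Since this holds for all x, y, we must have A^* = A^T. Therefore
A^* =
[[1, -2, -1],
 [-1, 0, 2],
 [2, -1, 1]].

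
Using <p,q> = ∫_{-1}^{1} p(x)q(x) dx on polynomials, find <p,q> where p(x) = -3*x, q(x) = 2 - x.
<p,q> = 2

Expand the product: p(x)·q(x) = 3*x^2 - 6*x.
∫_{-1}^{1} of each monomial x^k gives [2/(k+1) if k even, 0 if k odd]. Integrating term-by-term (or equivalently evaluating the antiderivative F(x) = x^3 - 3*x^2 at the endpoints):
  F(1) − F(−1) = -2 − (-4) = 2.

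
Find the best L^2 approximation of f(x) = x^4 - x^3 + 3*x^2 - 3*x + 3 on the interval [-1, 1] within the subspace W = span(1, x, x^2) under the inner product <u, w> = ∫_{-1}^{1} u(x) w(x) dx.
g(x) = 27*x^2/7 - 18*x/5 + 102/35

The best approximation g ∈ W is the orthogonal projection of f onto W. Writing g = a_0 + a_1 x + a_2 x^2, the coefficients solve the normal equations G · a = b where
  G_{ij} = <φ_i, φ_j> and b_i = <f, φ_i>, with φ_0 = 1, φ_1 = x, φ_2 = x^2.
G =
  [2, 0, 2/3]
  [0, 2/3, 0]
  [2/3, 0, 2/5],
b = (42/5, -12/5, 122/35).
Solving gives a_0 = 102/35, a_1 = -18/5, a_2 = 27/7, so
  g(x) = 27*x^2/7 - 18*x/5 + 102/35.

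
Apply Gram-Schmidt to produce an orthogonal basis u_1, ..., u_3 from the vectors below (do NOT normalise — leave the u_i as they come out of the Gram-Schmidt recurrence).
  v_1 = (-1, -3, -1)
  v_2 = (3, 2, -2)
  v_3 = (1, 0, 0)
Orthogonal basis:
  u_1 = (-1, -3, -1)
  u_2 = (26/11, 1/11, -29/11)
  u_3 = (32/69, -20/69, 28/69)

Apply the Gram-Schmidt recurrence
  u_1 = v_1
  u_i = v_i − Σ_{j<i} ((v_i · u_j) / (u_j · u_j)) · u_j.

Step by step this gives:
  u_1 = (-1, -3, -1)
  u_2 = (26/11, 1/11, -29/11)
  u_3 = (32/69, -20/69, 28/69)

Orthogonality check:
  u_2 · u_1 = 0 (should be 0)
  u_3 · u_1 = 0 (should be 0)
  u_3 · u_2 = 0 (should be 0)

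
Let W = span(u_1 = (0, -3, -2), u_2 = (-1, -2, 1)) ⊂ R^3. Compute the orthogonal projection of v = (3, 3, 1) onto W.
proj_W(v) = (30/31, 111/31, 4/31)

Set up U = [u_1 | ... | u_2] ∈ R^(3×2). The projector onto W = col(U) is P = U (U^T U)^(-1) U^T.
Compute U^T U =
  [13, 4]
  [4, 6],
and U^T v = (-11, -8).
Solve U^T U · c = U^T v for the coefficients: c = (-17/31, -30/31). The projection is proj_W(v) = U c.
Check: (v - proj_W(v)) · u_1 = 0  (should be 0).
Check: (v - proj_W(v)) · u_2 = 0  (should be 0).
Result: proj_W(v) = (30/31, 111/31, 4/31).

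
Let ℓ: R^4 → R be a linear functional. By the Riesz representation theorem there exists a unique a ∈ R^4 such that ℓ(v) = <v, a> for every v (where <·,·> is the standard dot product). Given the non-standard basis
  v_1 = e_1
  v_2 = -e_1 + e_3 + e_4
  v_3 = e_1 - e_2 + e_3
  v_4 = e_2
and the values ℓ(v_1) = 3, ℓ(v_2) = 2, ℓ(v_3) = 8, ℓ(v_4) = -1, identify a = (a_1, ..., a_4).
a = (3, -1, 4, 1)

Write a = (a_1, ..., a_4) in the standard basis. For each basis vector v_i, ℓ(v_i) = <v_i, a> is a linear equation in the a_j's. Collect the n equations into a matrix system V a = ℓ, where row i of V is v_i (expressed in the standard basis). Since V is invertible (lower-triangular with 1s on the diagonal, up to permutation), solve by back-substitution:
  V =
[[1, 0, 0, 0],
 [-1, 0, 1, 1],
 [1, -1, 1, 0],
 [0, 1, 0, 0]]
  V a = (3, 2, 8, -1)
Solving gives a = (3, -1, 4, 1).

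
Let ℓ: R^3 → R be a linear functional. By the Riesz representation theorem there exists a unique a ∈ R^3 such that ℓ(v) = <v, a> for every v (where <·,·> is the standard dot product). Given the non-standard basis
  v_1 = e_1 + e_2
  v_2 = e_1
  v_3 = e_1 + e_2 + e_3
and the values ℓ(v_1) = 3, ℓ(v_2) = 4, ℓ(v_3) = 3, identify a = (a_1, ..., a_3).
a = (4, -1, 0)

Write a = (a_1, ..., a_3) in the standard basis. For each basis vector v_i, ℓ(v_i) = <v_i, a> is a linear equation in the a_j's. Collect the n equations into a matrix system V a = ℓ, where row i of V is v_i (expressed in the standard basis). Since V is invertible (lower-triangular with 1s on the diagonal, up to permutation), solve by back-substitution:
  V =
[[1, 1, 0],
 [1, 0, 0],
 [1, 1, 1]]
  V a = (3, 4, 3)
Solving gives a = (4, -1, 0).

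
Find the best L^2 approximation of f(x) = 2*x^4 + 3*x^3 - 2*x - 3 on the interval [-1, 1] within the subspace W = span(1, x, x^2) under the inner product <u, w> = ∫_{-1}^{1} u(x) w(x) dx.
g(x) = 12*x^2/7 - x/5 - 111/35

The best approximation g ∈ W is the orthogonal projection of f onto W. Writing g = a_0 + a_1 x + a_2 x^2, the coefficients solve the normal equations G · a = b where
  G_{ij} = <φ_i, φ_j> and b_i = <f, φ_i>, with φ_0 = 1, φ_1 = x, φ_2 = x^2.
G =
  [2, 0, 2/3]
  [0, 2/3, 0]
  [2/3, 0, 2/5],
b = (-26/5, -2/15, -10/7).
Solving gives a_0 = -111/35, a_1 = -1/5, a_2 = 12/7, so
  g(x) = 12*x^2/7 - x/5 - 111/35.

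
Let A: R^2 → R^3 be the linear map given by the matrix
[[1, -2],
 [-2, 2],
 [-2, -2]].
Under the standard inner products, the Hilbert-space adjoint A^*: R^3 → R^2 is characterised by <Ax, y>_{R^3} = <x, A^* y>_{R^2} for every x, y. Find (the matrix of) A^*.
A^* = A^T =
[[1, -2, -2],
 [-2, 2, -2]]

For real matrices with standard dot products, the defining identity <Ax, y> = <x, A^* y> gives (Ax)^T y = x^T (A^*) y, i.e. x^T A^T y = x^T (A^*) y. Since this holds for all x, y, we must have A^* = A^T. Therefore
A^* =
[[1, -2, -2],
 [-2, 2, -2]].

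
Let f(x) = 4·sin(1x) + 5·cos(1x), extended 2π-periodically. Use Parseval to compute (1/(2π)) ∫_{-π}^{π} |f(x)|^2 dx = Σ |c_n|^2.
Σ |c_n|^2 = 41/2

Expand |f|^2 and use orthogonality of {sin(nx), cos(mx)} on [-π, π]:
  ∫_{-π}^{π} sin(nx)^2 dx = π, ∫ cos(mx)^2 dx = π, and cross terms integrate to 0.
So ∫_{-π}^{π} f(x)^2 dx = 4^2 · π + 5^2 · π = (16 + 25)π.
Divide by 2π: (16 + 25)/2 = 41/2.
By Parseval, this equals Σ |c_n|^2.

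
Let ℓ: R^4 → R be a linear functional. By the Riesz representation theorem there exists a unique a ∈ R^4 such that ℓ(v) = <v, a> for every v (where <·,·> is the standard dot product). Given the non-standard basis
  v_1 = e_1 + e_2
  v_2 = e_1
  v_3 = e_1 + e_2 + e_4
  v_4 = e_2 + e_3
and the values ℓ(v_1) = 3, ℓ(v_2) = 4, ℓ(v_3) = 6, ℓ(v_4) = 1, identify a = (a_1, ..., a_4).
a = (4, -1, 2, 3)

Write a = (a_1, ..., a_4) in the standard basis. For each basis vector v_i, ℓ(v_i) = <v_i, a> is a linear equation in the a_j's. Collect the n equations into a matrix system V a = ℓ, where row i of V is v_i (expressed in the standard basis). Since V is invertible (lower-triangular with 1s on the diagonal, up to permutation), solve by back-substitution:
  V =
[[1, 1, 0, 0],
 [1, 0, 0, 0],
 [1, 1, 0, 1],
 [0, 1, 1, 0]]
  V a = (3, 4, 6, 1)
Solving gives a = (4, -1, 2, 3).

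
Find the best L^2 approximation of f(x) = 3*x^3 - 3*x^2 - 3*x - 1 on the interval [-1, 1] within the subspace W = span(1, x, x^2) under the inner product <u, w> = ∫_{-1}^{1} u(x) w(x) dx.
g(x) = -3*x^2 - 6*x/5 - 1

The best approximation g ∈ W is the orthogonal projection of f onto W. Writing g = a_0 + a_1 x + a_2 x^2, the coefficients solve the normal equations G · a = b where
  G_{ij} = <φ_i, φ_j> and b_i = <f, φ_i>, with φ_0 = 1, φ_1 = x, φ_2 = x^2.
G =
  [2, 0, 2/3]
  [0, 2/3, 0]
  [2/3, 0, 2/5],
b = (-4, -4/5, -28/15).
Solving gives a_0 = -1, a_1 = -6/5, a_2 = -3, so
  g(x) = -3*x^2 - 6*x/5 - 1.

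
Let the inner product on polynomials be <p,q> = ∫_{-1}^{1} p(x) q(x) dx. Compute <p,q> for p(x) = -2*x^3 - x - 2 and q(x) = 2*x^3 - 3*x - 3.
<p,q> = 506/35

Expand the product: p(x)·q(x) = -4*x^6 + 4*x^4 + 2*x^3 + 3*x^2 + 9*x + 6.
∫_{-1}^{1} of each monomial x^k gives [2/(k+1) if k even, 0 if k odd]. Integrating term-by-term (or equivalently evaluating the antiderivative F(x) = -4*x^7/7 + 4*x^5/5 + x^4/2 + x^3 + 9*x^2/2 + 6*x at the endpoints):
  F(1) − F(−1) = 428/35 − (-78/35) = 506/35.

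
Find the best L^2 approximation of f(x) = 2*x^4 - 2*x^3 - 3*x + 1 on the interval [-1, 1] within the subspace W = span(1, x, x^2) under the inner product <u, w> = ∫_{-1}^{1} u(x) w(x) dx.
g(x) = 12*x^2/7 - 21*x/5 + 29/35

The best approximation g ∈ W is the orthogonal projection of f onto W. Writing g = a_0 + a_1 x + a_2 x^2, the coefficients solve the normal equations G · a = b where
  G_{ij} = <φ_i, φ_j> and b_i = <f, φ_i>, with φ_0 = 1, φ_1 = x, φ_2 = x^2.
G =
  [2, 0, 2/3]
  [0, 2/3, 0]
  [2/3, 0, 2/5],
b = (14/5, -14/5, 26/21).
Solving gives a_0 = 29/35, a_1 = -21/5, a_2 = 12/7, so
  g(x) = 12*x^2/7 - 21*x/5 + 29/35.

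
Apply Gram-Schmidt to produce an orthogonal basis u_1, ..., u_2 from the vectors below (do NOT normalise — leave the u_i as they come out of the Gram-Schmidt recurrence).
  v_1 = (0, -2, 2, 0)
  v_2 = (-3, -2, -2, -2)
Orthogonal basis:
  u_1 = (0, -2, 2, 0)
  u_2 = (-3, -2, -2, -2)

Apply the Gram-Schmidt recurrence
  u_1 = v_1
  u_i = v_i − Σ_{j<i} ((v_i · u_j) / (u_j · u_j)) · u_j.

Step by step this gives:
  u_1 = (0, -2, 2, 0)
  u_2 = (-3, -2, -2, -2)

Orthogonality check:
  u_2 · u_1 = 0 (should be 0)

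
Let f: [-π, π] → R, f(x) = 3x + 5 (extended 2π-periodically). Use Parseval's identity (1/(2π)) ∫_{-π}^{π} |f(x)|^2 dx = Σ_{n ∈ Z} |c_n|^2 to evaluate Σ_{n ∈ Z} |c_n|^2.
Σ |c_n|^2 = 3π^2 + 25

Expand and integrate term by term over [-π, π]:
  ∫ (3x)^2 dx = 9·(2π^3/3); ∫ 2·3·(5)·x dx = 0 (odd integrand); ∫ 5^2 dx = 25·2π.
So (1/(2π)) ∫_{-π}^{π} (3x + 5)^2 dx = 9π^2/3 + 25 = 3π^2 + 25.
Parseval ⇒ Σ |c_n|^2 = 3π^2 + 25.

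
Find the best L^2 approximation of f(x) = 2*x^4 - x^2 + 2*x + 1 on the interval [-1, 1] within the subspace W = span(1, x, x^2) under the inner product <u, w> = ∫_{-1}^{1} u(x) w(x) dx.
g(x) = 5*x^2/7 + 2*x + 29/35

The best approximation g ∈ W is the orthogonal projection of f onto W. Writing g = a_0 + a_1 x + a_2 x^2, the coefficients solve the normal equations G · a = b where
  G_{ij} = <φ_i, φ_j> and b_i = <f, φ_i>, with φ_0 = 1, φ_1 = x, φ_2 = x^2.
G =
  [2, 0, 2/3]
  [0, 2/3, 0]
  [2/3, 0, 2/5],
b = (32/15, 4/3, 88/105).
Solving gives a_0 = 29/35, a_1 = 2, a_2 = 5/7, so
  g(x) = 5*x^2/7 + 2*x + 29/35.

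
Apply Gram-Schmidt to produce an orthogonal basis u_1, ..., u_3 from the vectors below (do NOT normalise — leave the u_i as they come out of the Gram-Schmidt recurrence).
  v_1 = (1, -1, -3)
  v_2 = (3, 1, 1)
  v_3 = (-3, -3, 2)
Orthogonal basis:
  u_1 = (1, -1, -3)
  u_2 = (34/11, 10/11, 8/11)
  u_3 = (8/15, -8/3, 16/15)

Apply the Gram-Schmidt recurrence
  u_1 = v_1
  u_i = v_i − Σ_{j<i} ((v_i · u_j) / (u_j · u_j)) · u_j.

Step by step this gives:
  u_1 = (1, -1, -3)
  u_2 = (34/11, 10/11, 8/11)
  u_3 = (8/15, -8/3, 16/15)

Orthogonality check:
  u_2 · u_1 = 0 (should be 0)
  u_3 · u_1 = 0 (should be 0)
  u_3 · u_2 = 0 (should be 0)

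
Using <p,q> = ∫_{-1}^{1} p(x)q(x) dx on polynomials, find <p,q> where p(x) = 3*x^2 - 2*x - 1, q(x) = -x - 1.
<p,q> = 4/3

Expand the product: p(x)·q(x) = -3*x^3 - x^2 + 3*x + 1.
∫_{-1}^{1} of each monomial x^k gives [2/(k+1) if k even, 0 if k odd]. Integrating term-by-term (or equivalently evaluating the antiderivative F(x) = -3*x^4/4 - x^3/3 + 3*x^2/2 + x at the endpoints):
  F(1) − F(−1) = 17/12 − (1/12) = 4/3.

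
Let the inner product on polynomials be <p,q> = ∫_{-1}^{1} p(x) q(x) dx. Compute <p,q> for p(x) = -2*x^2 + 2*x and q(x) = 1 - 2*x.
<p,q> = -4

Expand the product: p(x)·q(x) = 4*x^3 - 6*x^2 + 2*x.
∫_{-1}^{1} of each monomial x^k gives [2/(k+1) if k even, 0 if k odd]. Integrating term-by-term (or equivalently evaluating the antiderivative F(x) = x^4 - 2*x^3 + x^2 at the endpoints):
  F(1) − F(−1) = 0 − (4) = -4.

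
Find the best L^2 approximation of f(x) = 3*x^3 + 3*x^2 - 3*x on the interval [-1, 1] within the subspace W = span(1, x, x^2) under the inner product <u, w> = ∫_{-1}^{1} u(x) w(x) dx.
g(x) = 3*x^2 - 6*x/5

The best approximation g ∈ W is the orthogonal projection of f onto W. Writing g = a_0 + a_1 x + a_2 x^2, the coefficients solve the normal equations G · a = b where
  G_{ij} = <φ_i, φ_j> and b_i = <f, φ_i>, with φ_0 = 1, φ_1 = x, φ_2 = x^2.
G =
  [2, 0, 2/3]
  [0, 2/3, 0]
  [2/3, 0, 2/5],
b = (2, -4/5, 6/5).
Solving gives a_0 = 0, a_1 = -6/5, a_2 = 3, so
  g(x) = 3*x^2 - 6*x/5.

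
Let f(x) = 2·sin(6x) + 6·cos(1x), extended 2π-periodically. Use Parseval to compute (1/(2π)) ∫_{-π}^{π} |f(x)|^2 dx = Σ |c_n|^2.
Σ |c_n|^2 = 20

Expand |f|^2 and use orthogonality of {sin(nx), cos(mx)} on [-π, π]:
  ∫_{-π}^{π} sin(nx)^2 dx = π, ∫ cos(mx)^2 dx = π, and cross terms integrate to 0.
So ∫_{-π}^{π} f(x)^2 dx = 2^2 · π + 6^2 · π = (4 + 36)π.
Divide by 2π: (4 + 36)/2 = 20.
By Parseval, this equals Σ |c_n|^2.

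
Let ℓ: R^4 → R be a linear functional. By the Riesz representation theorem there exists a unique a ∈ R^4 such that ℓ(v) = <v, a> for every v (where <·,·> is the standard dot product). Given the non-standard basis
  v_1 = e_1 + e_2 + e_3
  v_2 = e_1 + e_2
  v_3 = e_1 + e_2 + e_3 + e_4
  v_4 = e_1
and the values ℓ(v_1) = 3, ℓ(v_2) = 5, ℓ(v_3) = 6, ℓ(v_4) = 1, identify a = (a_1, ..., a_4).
a = (1, 4, -2, 3)

Write a = (a_1, ..., a_4) in the standard basis. For each basis vector v_i, ℓ(v_i) = <v_i, a> is a linear equation in the a_j's. Collect the n equations into a matrix system V a = ℓ, where row i of V is v_i (expressed in the standard basis). Since V is invertible (lower-triangular with 1s on the diagonal, up to permutation), solve by back-substitution:
  V =
[[1, 1, 1, 0],
 [1, 1, 0, 0],
 [1, 1, 1, 1],
 [1, 0, 0, 0]]
  V a = (3, 5, 6, 1)
Solving gives a = (1, 4, -2, 3).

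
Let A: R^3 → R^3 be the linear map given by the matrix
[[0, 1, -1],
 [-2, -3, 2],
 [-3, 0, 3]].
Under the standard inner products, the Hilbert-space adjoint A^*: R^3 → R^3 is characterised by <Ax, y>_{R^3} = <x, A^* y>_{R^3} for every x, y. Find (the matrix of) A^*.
A^* = A^T =
[[0, -2, -3],
 [1, -3, 0],
 [-1, 2, 3]]

For real matrices with standard dot products, the defining identity <Ax, y> = <x, A^* y> gives (Ax)^T y = x^T (A^*) y, i.e. x^T A^T y = x^T (A^*) y. Since this holds for all x, y, we must have A^* = A^T. Therefore
A^* =
[[0, -2, -3],
 [1, -3, 0],
 [-1, 2, 3]].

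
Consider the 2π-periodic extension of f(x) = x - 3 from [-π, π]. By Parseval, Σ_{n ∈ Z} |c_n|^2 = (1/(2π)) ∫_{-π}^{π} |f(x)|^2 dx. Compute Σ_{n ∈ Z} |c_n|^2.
Σ |c_n|^2 = π^2/3 + 9

Expand and integrate term by term over [-π, π]:
  ∫ (x)^2 dx = 1·(2π^3/3); ∫ 2·1·(-3)·x dx = 0 (odd integrand); ∫ (-3)^2 dx = 9·2π.
So (1/(2π)) ∫_{-π}^{π} (x - 3)^2 dx = 1π^2/3 + 9 = π^2/3 + 9.
Parseval ⇒ Σ |c_n|^2 = π^2/3 + 9.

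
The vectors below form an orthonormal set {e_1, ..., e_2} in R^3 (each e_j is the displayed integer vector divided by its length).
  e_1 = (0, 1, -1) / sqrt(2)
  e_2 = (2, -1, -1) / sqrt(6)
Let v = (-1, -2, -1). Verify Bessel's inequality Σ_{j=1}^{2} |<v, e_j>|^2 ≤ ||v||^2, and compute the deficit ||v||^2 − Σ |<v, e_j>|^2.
Σ |<v, e_j>|^2 = 2/3; ||v||^2 = 6; deficit = 16/3

Write each e_j = u_j / sqrt(<u_j, u_j>) where u_j is the displayed integer vector. Then <v, e_j> = <v, u_j> / sqrt(<u_j, u_j>), so |<v, e_j>|^2 = <v, u_j>^2 / <u_j, u_j>.
Coefficients: <v, e_1> = -1/sqrt(2), <v, e_2> = 1/sqrt(6).
Square and sum: Σ |<v, e_j>|^2 = 2/3.
Compute ||v||^2 = v·v = 6.
Deficit = 6 − 2/3 = 16/3 ≥ 0, confirming Bessel's inequality. (The deficit equals ||v − Σ <v,e_j> e_j||^2, the squared distance from v to span{e_j}.)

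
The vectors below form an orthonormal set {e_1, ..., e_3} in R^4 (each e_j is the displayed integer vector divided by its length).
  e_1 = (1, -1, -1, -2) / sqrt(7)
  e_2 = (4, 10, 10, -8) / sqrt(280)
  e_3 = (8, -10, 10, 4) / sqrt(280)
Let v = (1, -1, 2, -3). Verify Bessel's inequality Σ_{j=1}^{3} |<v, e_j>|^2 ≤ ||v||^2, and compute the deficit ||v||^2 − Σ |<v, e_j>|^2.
Σ |<v, e_j>|^2 = 89/7; ||v||^2 = 15; deficit = 16/7

Write each e_j = u_j / sqrt(<u_j, u_j>) where u_j is the displayed integer vector. Then <v, e_j> = <v, u_j> / sqrt(<u_j, u_j>), so |<v, e_j>|^2 = <v, u_j>^2 / <u_j, u_j>.
Coefficients: <v, e_1> = 6/sqrt(7), <v, e_2> = 38/sqrt(280), <v, e_3> = 26/sqrt(280).
Square and sum: Σ |<v, e_j>|^2 = 89/7.
Compute ||v||^2 = v·v = 15.
Deficit = 15 − 89/7 = 16/7 ≥ 0, confirming Bessel's inequality. (The deficit equals ||v − Σ <v,e_j> e_j||^2, the squared distance from v to span{e_j}.)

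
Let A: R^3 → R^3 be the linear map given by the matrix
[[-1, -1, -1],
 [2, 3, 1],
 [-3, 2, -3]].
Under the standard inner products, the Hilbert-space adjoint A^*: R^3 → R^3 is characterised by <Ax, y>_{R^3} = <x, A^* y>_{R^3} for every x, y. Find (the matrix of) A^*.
A^* = A^T =
[[-1, 2, -3],
 [-1, 3, 2],
 [-1, 1, -3]]

For real matrices with standard dot products, the defining identity <Ax, y> = <x, A^* y> gives (Ax)^T y = x^T (A^*) y, i.e. x^T A^T y = x^T (A^*) y. Since this holds for all x, y, we must have A^* = A^T. Therefore
A^* =
[[-1, 2, -3],
 [-1, 3, 2],
 [-1, 1, -3]].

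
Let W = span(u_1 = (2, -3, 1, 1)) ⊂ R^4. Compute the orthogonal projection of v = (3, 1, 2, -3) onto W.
proj_W(v) = (4/15, -2/5, 2/15, 2/15)

Set up U = [u_1 | ... | u_1] ∈ R^(4×1). The projector onto W = col(U) is P = U (U^T U)^(-1) U^T.
Compute U^T U =
  [15],
and U^T v = (2).
Solve U^T U · c = U^T v for the coefficients: c = (2/15). The projection is proj_W(v) = U c.
Check: (v - proj_W(v)) · u_1 = 0  (should be 0).
Result: proj_W(v) = (4/15, -2/5, 2/15, 2/15).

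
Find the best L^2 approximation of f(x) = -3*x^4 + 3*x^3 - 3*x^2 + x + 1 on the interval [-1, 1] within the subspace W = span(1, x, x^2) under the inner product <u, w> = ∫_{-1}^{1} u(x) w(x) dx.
g(x) = -39*x^2/7 + 14*x/5 + 44/35

The best approximation g ∈ W is the orthogonal projection of f onto W. Writing g = a_0 + a_1 x + a_2 x^2, the coefficients solve the normal equations G · a = b where
  G_{ij} = <φ_i, φ_j> and b_i = <f, φ_i>, with φ_0 = 1, φ_1 = x, φ_2 = x^2.
G =
  [2, 0, 2/3]
  [0, 2/3, 0]
  [2/3, 0, 2/5],
b = (-6/5, 28/15, -146/105).
Solving gives a_0 = 44/35, a_1 = 14/5, a_2 = -39/7, so
  g(x) = -39*x^2/7 + 14*x/5 + 44/35.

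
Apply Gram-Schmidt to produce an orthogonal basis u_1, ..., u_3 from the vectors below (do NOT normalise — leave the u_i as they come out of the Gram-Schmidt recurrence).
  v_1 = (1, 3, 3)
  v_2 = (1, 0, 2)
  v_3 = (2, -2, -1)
Orthogonal basis:
  u_1 = (1, 3, 3)
  u_2 = (12/19, -21/19, 17/19)
  u_3 = (39/23, 13/46, -39/46)

Apply the Gram-Schmidt recurrence
  u_1 = v_1
  u_i = v_i − Σ_{j<i} ((v_i · u_j) / (u_j · u_j)) · u_j.

Step by step this gives:
  u_1 = (1, 3, 3)
  u_2 = (12/19, -21/19, 17/19)
  u_3 = (39/23, 13/46, -39/46)

Orthogonality check:
  u_2 · u_1 = 0 (should be 0)
  u_3 · u_1 = 0 (should be 0)
  u_3 · u_2 = 0 (should be 0)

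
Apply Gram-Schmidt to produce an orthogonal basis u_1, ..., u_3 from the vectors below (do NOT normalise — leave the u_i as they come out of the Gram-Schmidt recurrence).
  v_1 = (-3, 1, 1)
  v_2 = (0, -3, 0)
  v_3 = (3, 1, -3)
Orthogonal basis:
  u_1 = (-3, 1, 1)
  u_2 = (-9/11, -30/11, 3/11)
  u_3 = (-3/5, 0, -9/5)

Apply the Gram-Schmidt recurrence
  u_1 = v_1
  u_i = v_i − Σ_{j<i} ((v_i · u_j) / (u_j · u_j)) · u_j.

Step by step this gives:
  u_1 = (-3, 1, 1)
  u_2 = (-9/11, -30/11, 3/11)
  u_3 = (-3/5, 0, -9/5)

Orthogonality check:
  u_2 · u_1 = 0 (should be 0)
  u_3 · u_1 = 0 (should be 0)
  u_3 · u_2 = 0 (should be 0)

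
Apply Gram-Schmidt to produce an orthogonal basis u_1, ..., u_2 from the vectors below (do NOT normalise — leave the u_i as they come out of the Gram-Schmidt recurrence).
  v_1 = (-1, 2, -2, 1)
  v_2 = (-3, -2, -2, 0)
Orthogonal basis:
  u_1 = (-1, 2, -2, 1)
  u_2 = (-27/10, -13/5, -7/5, -3/10)

Apply the Gram-Schmidt recurrence
  u_1 = v_1
  u_i = v_i − Σ_{j<i} ((v_i · u_j) / (u_j · u_j)) · u_j.

Step by step this gives:
  u_1 = (-1, 2, -2, 1)
  u_2 = (-27/10, -13/5, -7/5, -3/10)

Orthogonality check:
  u_2 · u_1 = 0 (should be 0)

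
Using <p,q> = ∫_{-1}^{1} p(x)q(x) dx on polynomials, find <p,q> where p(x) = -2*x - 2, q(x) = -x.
<p,q> = 4/3

Expand the product: p(x)·q(x) = 2*x^2 + 2*x.
∫_{-1}^{1} of each monomial x^k gives [2/(k+1) if k even, 0 if k odd]. Integrating term-by-term (or equivalently evaluating the antiderivative F(x) = 2*x^3/3 + x^2 at the endpoints):
  F(1) − F(−1) = 5/3 − (1/3) = 4/3.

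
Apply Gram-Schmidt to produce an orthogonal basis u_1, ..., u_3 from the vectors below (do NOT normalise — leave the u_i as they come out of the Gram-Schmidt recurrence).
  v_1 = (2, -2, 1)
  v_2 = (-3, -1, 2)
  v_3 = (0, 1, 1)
Orthogonal basis:
  u_1 = (2, -2, 1)
  u_2 = (-23/9, -13/9, 20/9)
  u_3 = (45/122, 105/122, 60/61)

Apply the Gram-Schmidt recurrence
  u_1 = v_1
  u_i = v_i − Σ_{j<i} ((v_i · u_j) / (u_j · u_j)) · u_j.

Step by step this gives:
  u_1 = (2, -2, 1)
  u_2 = (-23/9, -13/9, 20/9)
  u_3 = (45/122, 105/122, 60/61)

Orthogonality check:
  u_2 · u_1 = 0 (should be 0)
  u_3 · u_1 = 0 (should be 0)
  u_3 · u_2 = 0 (should be 0)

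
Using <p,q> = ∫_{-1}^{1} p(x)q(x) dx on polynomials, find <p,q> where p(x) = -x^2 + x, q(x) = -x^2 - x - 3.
<p,q> = 26/15

Expand the product: p(x)·q(x) = x^4 + 2*x^2 - 3*x.
∫_{-1}^{1} of each monomial x^k gives [2/(k+1) if k even, 0 if k odd]. Integrating term-by-term (or equivalently evaluating the antiderivative F(x) = x^5/5 + 2*x^3/3 - 3*x^2/2 at the endpoints):
  F(1) − F(−1) = -19/30 − (-71/30) = 26/15.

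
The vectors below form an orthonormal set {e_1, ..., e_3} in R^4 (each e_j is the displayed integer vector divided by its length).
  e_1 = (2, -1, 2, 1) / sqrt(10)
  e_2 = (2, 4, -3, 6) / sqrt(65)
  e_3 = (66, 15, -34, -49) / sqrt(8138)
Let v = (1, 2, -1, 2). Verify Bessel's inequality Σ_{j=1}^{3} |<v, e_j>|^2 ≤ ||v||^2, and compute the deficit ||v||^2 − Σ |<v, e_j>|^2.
Σ |<v, e_j>|^2 = 3049/313; ||v||^2 = 10; deficit = 81/313

Write each e_j = u_j / sqrt(<u_j, u_j>) where u_j is the displayed integer vector. Then <v, e_j> = <v, u_j> / sqrt(<u_j, u_j>), so |<v, e_j>|^2 = <v, u_j>^2 / <u_j, u_j>.
Coefficients: <v, e_1> = 0/sqrt(10), <v, e_2> = 25/sqrt(65), <v, e_3> = 32/sqrt(8138).
Square and sum: Σ |<v, e_j>|^2 = 3049/313.
Compute ||v||^2 = v·v = 10.
Deficit = 10 − 3049/313 = 81/313 ≥ 0, confirming Bessel's inequality. (The deficit equals ||v − Σ <v,e_j> e_j||^2, the squared distance from v to span{e_j}.)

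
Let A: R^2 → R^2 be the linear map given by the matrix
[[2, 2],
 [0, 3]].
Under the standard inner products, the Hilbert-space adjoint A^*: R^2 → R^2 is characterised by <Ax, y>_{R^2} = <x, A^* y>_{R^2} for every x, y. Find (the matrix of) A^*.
A^* = A^T =
[[2, 0],
 [2, 3]]

For real matrices with standard dot products, the defining identity <Ax, y> = <x, A^* y> gives (Ax)^T y = x^T (A^*) y, i.e. x^T A^T y = x^T (A^*) y. Since this holds for all x, y, we must have A^* = A^T. Therefore
A^* =
[[2, 0],
 [2, 3]].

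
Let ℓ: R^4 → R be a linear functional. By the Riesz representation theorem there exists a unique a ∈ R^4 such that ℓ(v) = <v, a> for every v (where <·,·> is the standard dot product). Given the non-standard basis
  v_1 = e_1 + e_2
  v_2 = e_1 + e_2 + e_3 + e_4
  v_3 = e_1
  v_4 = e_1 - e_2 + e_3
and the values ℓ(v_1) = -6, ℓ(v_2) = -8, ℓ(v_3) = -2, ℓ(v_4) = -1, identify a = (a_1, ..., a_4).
a = (-2, -4, -3, 1)

Write a = (a_1, ..., a_4) in the standard basis. For each basis vector v_i, ℓ(v_i) = <v_i, a> is a linear equation in the a_j's. Collect the n equations into a matrix system V a = ℓ, where row i of V is v_i (expressed in the standard basis). Since V is invertible (lower-triangular with 1s on the diagonal, up to permutation), solve by back-substitution:
  V =
[[1, 1, 0, 0],
 [1, 1, 1, 1],
 [1, 0, 0, 0],
 [1, -1, 1, 0]]
  V a = (-6, -8, -2, -1)
Solving gives a = (-2, -4, -3, 1).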